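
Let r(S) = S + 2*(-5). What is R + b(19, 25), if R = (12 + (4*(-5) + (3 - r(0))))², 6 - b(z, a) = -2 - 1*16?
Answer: 49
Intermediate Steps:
b(z, a) = 24 (b(z, a) = 6 - (-2 - 1*16) = 6 - (-2 - 16) = 6 - 1*(-18) = 6 + 18 = 24)
r(S) = -10 + S (r(S) = S - 10 = -10 + S)
R = 25 (R = (12 + (4*(-5) + (3 - (-10 + 0))))² = (12 + (-20 + (3 - 1*(-10))))² = (12 + (-20 + (3 + 10)))² = (12 + (-20 + 13))² = (12 - 7)² = 5² = 25)
R + b(19, 25) = 25 + 24 = 49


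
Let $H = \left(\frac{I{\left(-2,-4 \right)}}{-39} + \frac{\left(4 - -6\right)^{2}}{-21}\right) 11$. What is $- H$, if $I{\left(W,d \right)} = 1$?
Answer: $\frac{14377}{273} \approx 52.663$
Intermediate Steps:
$H = - \frac{14377}{273}$ ($H = \left(1 \frac{1}{-39} + \frac{\left(4 - -6\right)^{2}}{-21}\right) 11 = \left(1 \left(- \frac{1}{39}\right) + \left(4 + 6\right)^{2} \left(- \frac{1}{21}\right)\right) 11 = \left(- \frac{1}{39} + 10^{2} \left(- \frac{1}{21}\right)\right) 11 = \left(- \frac{1}{39} + 100 \left(- \frac{1}{21}\right)\right) 11 = \left(- \frac{1}{39} - \frac{100}{21}\right) 11 = \left(- \frac{1307}{273}\right) 11 = - \frac{14377}{273} \approx -52.663$)
$- H = \left(-1\right) \left(- \frac{14377}{273}\right) = \frac{14377}{273}$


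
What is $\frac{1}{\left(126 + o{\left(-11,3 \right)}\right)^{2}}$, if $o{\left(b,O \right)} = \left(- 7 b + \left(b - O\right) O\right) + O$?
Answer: $\frac{1}{26896} \approx 3.718 \cdot 10^{-5}$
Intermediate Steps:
$o{\left(b,O \right)} = O - 7 b + O \left(b - O\right)$ ($o{\left(b,O \right)} = \left(- 7 b + O \left(b - O\right)\right) + O = O - 7 b + O \left(b - O\right)$)
$\frac{1}{\left(126 + o{\left(-11,3 \right)}\right)^{2}} = \frac{1}{\left(126 + \left(3 - 3^{2} - -77 + 3 \left(-11\right)\right)\right)^{2}} = \frac{1}{\left(126 + \left(3 - 9 + 77 - 33\right)\right)^{2}} = \frac{1}{\left(126 + 38\right)^{2}} = \frac{1}{164^{2}} = \frac{1}{26896}$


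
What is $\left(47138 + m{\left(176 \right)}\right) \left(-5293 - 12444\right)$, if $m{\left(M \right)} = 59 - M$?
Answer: $-834011477$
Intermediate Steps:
$\left(47138 + m{\left(176 \right)}\right) \left(-5293 - 12444\right) = \left(47138 + \left(59 - 176\right)\right) \left(-5293 - 12444\right) = \left(47138 + \left(59 - 176\right)\right) \left(-17737\right) = \left(47138 - 117\right) \left(-17737\right) = 47021 \left(-17737\right) = -834011477$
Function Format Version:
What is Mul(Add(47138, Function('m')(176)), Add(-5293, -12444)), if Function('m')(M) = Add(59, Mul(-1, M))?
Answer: -834011477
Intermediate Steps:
Mul(Add(47138, Function('m')(176)), Add(-5293, -12444)) = Mul(Add(47138, Add(59, Mul(-1, 176))), Add(-5293, -12444)) = Mul(Add(47138, Add(59, -176)), -17737) = Mul(Add(47138, -117), -17737) = Mul(47021, -17737) = -834011477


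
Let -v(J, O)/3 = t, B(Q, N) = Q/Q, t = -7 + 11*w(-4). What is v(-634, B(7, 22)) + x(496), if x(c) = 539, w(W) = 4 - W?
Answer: 296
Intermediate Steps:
t = 81 (t = -7 + 11*(4 - 1*(-4)) = -7 + 11*(4 + 4) = -7 + 11*8 = -7 + 88 = 81)
B(Q, N) = 1
v(J, O) = -243 (v(J, O) = -3*81 = -243)
v(-634, B(7, 22)) + x(496) = -243 + 539 = 296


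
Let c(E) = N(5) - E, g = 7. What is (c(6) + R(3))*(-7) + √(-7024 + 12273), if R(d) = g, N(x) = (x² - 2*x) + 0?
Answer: -112 + √5249 ≈ -39.550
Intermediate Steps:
N(x) = x² - 2*x
R(d) = 7
c(E) = 15 - E (c(E) = 5*(-2 + 5) - E = 5*3 - E = 15 - E)
(c(6) + R(3))*(-7) + √(-7024 + 12273) = ((15 - 1*6) + 7)*(-7) + √(-7024 + 12273) = ((15 - 6) + 7)*(-7) + √5249 = (9 + 7)*(-7) + √5249 = 16*(-7) + √5249 = -112 + √5249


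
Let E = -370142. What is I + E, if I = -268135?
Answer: -638277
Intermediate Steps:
I + E = -268135 - 370142 = -638277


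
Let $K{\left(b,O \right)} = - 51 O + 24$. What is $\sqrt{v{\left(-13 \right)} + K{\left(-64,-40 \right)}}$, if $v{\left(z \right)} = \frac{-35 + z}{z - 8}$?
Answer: $\frac{8 \sqrt{1582}}{7} \approx 45.456$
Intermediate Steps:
$K{\left(b,O \right)} = 24 - 51 O$
$v{\left(z \right)} = \frac{-35 + z}{-8 + z}$
$\sqrt{v{\left(-13 \right)} + K{\left(-64,-40 \right)}} = \sqrt{\frac{-35 - 13}{-8 - 13} + \left(24 - -2040\right)} = \sqrt{\frac{1}{-21} \left(-48\right) + \left(24 + 2040\right)} = \sqrt{\left(- \frac{1}{21}\right) \left(-48\right) + 2064} = \sqrt{\frac{16}{7} + 2064} = \sqrt{\frac{14464}{7}} = \frac{8 \sqrt{1582}}{7}$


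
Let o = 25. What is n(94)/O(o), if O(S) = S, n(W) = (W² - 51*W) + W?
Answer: 4136/25 ≈ 165.44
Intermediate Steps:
n(W) = W² - 50*W
n(94)/O(o) = (94*(-50 + 94))/25 = (94*44)*(1/25) = 4136*(1/25) = 4136/25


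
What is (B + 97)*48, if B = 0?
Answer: 4656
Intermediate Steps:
(B + 97)*48 = (0 + 97)*48 = 97*48 = 4656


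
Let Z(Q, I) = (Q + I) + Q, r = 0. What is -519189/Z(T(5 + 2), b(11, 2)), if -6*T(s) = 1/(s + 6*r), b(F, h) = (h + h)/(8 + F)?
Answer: -207156411/65 ≈ -3.1870e+6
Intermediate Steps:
b(F, h) = 2*h/(8 + F) (b(F, h) = (2*h)/(8 + F) = 2*h/(8 + F))
T(s) = -1/(6*s) (T(s) = -1/(6*(s + 6*0)) = -1/(6*(s + 0)) = -1/(6*s))
Z(Q, I) = I + 2*Q (Z(Q, I) = (I + Q) + Q = I + 2*Q)
-519189/Z(T(5 + 2), b(11, 2)) = -519189/(2*2/(8 + 11) + 2*(-1/(6*(5 + 2)))) = -519189/(2*2/19 + 2*(-⅙/7)) = -519189/(2*2*(1/19) + 2*(-⅙*⅐)) = -519189/(4/19 + 2*(-1/42)) = -519189/(4/19 - 1/21) = -519189/65/399 = -519189*399/65 = -207156411/65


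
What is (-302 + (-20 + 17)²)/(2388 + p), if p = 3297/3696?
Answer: -51568/420445 ≈ -0.12265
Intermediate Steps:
p = 157/176 (p = 3297*(1/3696) = 157/176 ≈ 0.89205)
(-302 + (-20 + 17)²)/(2388 + p) = (-302 + (-20 + 17)²)/(2388 + 157/176) = (-302 + (-3)²)/(420445/176) = (-302 + 9)*(176/420445) = -293*176/420445 = -51568/420445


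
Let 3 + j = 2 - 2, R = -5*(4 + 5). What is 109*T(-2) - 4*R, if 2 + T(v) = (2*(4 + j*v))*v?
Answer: -4398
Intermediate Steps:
R = -45 (R = -5*9 = -45)
j = -3 (j = -3 + (2 - 2) = -3 + 0 = -3)
T(v) = -2 + v*(8 - 6*v) (T(v) = -2 + (2*(4 - 3*v))*v = -2 + (8 - 6*v)*v = -2 + v*(8 - 6*v))
109*T(-2) - 4*R = 109*(-2 - 6*(-2)² + 8*(-2)) - 4*(-45) = 109*(-2 - 6*4 - 16) + 180 = 109*(-2 - 24 - 16) + 180 = 109*(-42) + 180 = -4578 + 180 = -4398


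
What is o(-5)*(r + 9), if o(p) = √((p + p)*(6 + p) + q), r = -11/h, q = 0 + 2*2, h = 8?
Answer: 61*I*√6/8 ≈ 18.677*I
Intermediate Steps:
q = 4 (q = 0 + 4 = 4)
r = -11/8 ≈ -1.3750
o(p) = √(4 + 2*p*(6 + p)) (o(p) = √((p + p)*(6 + p) + 4) = √((2*p)*(6 + p) + 4) = √(2*p*(6 + p) + 4) = √(4 + 2*p*(6 + p)))
o(-5)*(r + 9) = √(4 + 2*(-5)² + 12*(-5))*(-11/8 + 9) = √(4 + 2*25 - 60)*(61/8) = √(4 + 50 - 60)*(61/8) = √(-6)*(61/8) = (I*√6)*(61/8) = 61*I*√6/8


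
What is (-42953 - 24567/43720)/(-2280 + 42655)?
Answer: -1877929727/1765195000 ≈ -1.0639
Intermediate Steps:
(-42953 - 24567/43720)/(-2280 + 42655) = (-42953 - 24567*1/43720)/40375 = (-42953 - 24567/43720)*(1/40375) = -1877929727/43720*1/40375 = -1877929727/1765195000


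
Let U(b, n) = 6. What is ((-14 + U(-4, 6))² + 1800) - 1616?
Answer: 248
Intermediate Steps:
((-14 + U(-4, 6))² + 1800) - 1616 = ((-14 + 6)² + 1800) - 1616 = ((-8)² + 1800) - 1616 = (64 + 1800) - 1616 = 1864 - 1616 = 248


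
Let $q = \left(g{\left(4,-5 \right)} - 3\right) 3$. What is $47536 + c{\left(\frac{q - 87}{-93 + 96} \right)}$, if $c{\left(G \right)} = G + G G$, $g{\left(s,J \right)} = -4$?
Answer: $48796$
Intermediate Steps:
$q = -21$ ($q = \left(-4 - 3\right) 3 = \left(-7\right) 3 = -21$)
$c{\left(G \right)} = G + G^{2}$
$47536 + c{\left(\frac{q - 87}{-93 + 96} \right)} = 47536 + \frac{-21 - 87}{-93 + 96} \left(1 + \frac{-21 - 87}{-93 + 96}\right) = 47536 + - \frac{108}{3} \left(1 - \frac{108}{3}\right) = 47536 + \left(-108\right) \frac{1}{3} \left(1 - 36\right) = 47536 - 36 \left(1 - 36\right) = 47536 - -1260 = 47536 + 1260 = 48796$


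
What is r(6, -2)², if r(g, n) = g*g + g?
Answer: 1764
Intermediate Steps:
r(g, n) = g + g² (r(g, n) = g² + g = g + g²)
r(6, -2)² = (6*(1 + 6))² = (6*7)² = 42² = 1764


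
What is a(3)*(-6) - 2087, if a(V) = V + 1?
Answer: -2111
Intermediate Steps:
a(V) = 1 + V
a(3)*(-6) - 2087 = (1 + 3)*(-6) - 2087 = 4*(-6) - 2087 = -24 - 2087 = -2111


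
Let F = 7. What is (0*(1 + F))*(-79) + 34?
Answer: 34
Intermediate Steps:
(0*(1 + F))*(-79) + 34 = (0*(1 + 7))*(-79) + 34 = (0*8)*(-79) + 34 = 0*(-79) + 34 = 0 + 34 = 34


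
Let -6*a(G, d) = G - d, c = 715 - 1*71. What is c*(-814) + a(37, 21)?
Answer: -1572656/3 ≈ -5.2422e+5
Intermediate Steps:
c = 644 (c = 715 - 71 = 644)
a(G, d) = -G/6 + d/6 (a(G, d) = -(G - d)/6 = -G/6 + d/6)
c*(-814) + a(37, 21) = 644*(-814) + (-⅙*37 + (⅙)*21) = -524216 + (-37/6 + 7/2) = -524216 - 8/3 = -1572656/3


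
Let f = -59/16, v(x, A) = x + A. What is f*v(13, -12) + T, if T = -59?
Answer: -1003/16 ≈ -62.688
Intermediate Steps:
v(x, A) = A + x
f = -59/16 (f = -59*1/16 = -59/16 ≈ -3.6875)
f*v(13, -12) + T = -59*(-12 + 13)/16 - 59 = -59/16*1 - 59 = -59/16 - 59 = -1003/16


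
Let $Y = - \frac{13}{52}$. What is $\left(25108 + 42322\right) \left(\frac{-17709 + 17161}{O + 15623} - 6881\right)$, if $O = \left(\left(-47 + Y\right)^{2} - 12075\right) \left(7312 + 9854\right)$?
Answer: $- \frac{627084863376628470}{1351517273} \approx -4.6399 \cdot 10^{8}$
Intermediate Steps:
$Y = - \frac{1}{4}$ ($Y = \left(-13\right) \frac{1}{52} = - \frac{1}{4} \approx -0.25$)
$O = - \frac{1351642257}{8}$ ($O = \left(\left(-47 - \frac{1}{4}\right)^{2} - 12075\right) \left(7312 + 9854\right) = \left(\left(- \frac{189}{4}\right)^{2} - 12075\right) 17166 = \left(\frac{35721}{16} - 12075\right) 17166 = \left(- \frac{157479}{16}\right) 17166 = - \frac{1351642257}{8} \approx -1.6896 \cdot 10^{8}$)
$\left(25108 + 42322\right) \left(\frac{-17709 + 17161}{O + 15623} - 6881\right) = \left(25108 + 42322\right) \left(\frac{-17709 + 17161}{- \frac{1351642257}{8} + 15623} - 6881\right) = 67430 \left(- \frac{548}{- \frac{1351517273}{8}} - 6881\right) = 67430 \left(\left(-548\right) \left(- \frac{8}{1351517273}\right) - 6881\right) = 67430 \left(\frac{4384}{1351517273} - 6881\right) = 67430 \left(- \frac{9299790351129}{1351517273}\right) = - \frac{627084863376628470}{1351517273}$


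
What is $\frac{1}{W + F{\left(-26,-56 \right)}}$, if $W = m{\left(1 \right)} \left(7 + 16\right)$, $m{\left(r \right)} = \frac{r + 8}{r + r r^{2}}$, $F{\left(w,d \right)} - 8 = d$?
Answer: $\frac{2}{111} \approx 0.018018$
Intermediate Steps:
$F{\left(w,d \right)} = 8 + d$
$m{\left(r \right)} = \frac{8 + r}{r + r^{3}}$
$W = \frac{207}{2}$ ($W = \frac{8 + 1}{1 + 1^{3}} \left(7 + 16\right) = \frac{1}{1 + 1} \cdot 9 \cdot 23 = \frac{1}{2} \cdot 9 \cdot 23 = \frac{9}{2} \cdot 23 = \frac{207}{2} \approx 103.5$)
$\frac{1}{W + F{\left(-26,-56 \right)}} = \frac{1}{\frac{207}{2} + \left(8 - 56\right)} = \frac{1}{\frac{207}{2} - 48} = \frac{1}{\frac{111}{2}} = \frac{2}{111}$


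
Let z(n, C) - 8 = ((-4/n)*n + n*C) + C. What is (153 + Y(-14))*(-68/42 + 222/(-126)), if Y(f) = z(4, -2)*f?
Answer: -5609/7 ≈ -801.29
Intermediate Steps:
z(n, C) = 4 + C + C*n (z(n, C) = 8 + (((-4/n)*n + n*C) + C) = 8 + ((-4 + C*n) + C) = 8 + (-4 + C + C*n) = 4 + C + C*n)
Y(f) = -6*f (Y(f) = (4 - 2 - 2*4)*f = (4 - 2 - 8)*f = -6*f)
(153 + Y(-14))*(-68/42 + 222/(-126)) = (153 - 6*(-14))*(-68/42 + 222/(-126)) = (153 + 84)*(-68*1/42 + 222*(-1/126)) = 237*(-34/21 - 37/21) = 237*(-71/21) = -5609/7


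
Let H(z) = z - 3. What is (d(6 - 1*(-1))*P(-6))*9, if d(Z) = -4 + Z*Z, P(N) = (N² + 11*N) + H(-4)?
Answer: -14985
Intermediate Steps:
H(z) = -3 + z
P(N) = -7 + N² + 11*N (P(N) = (N² + 11*N) + (-3 - 4) = (N² + 11*N) - 7 = -7 + N² + 11*N)
d(Z) = -4 + Z²
(d(6 - 1*(-1))*P(-6))*9 = ((-4 + (6 - 1*(-1))²)*(-7 + (-6)² + 11*(-6)))*9 = ((-4 + (6 + 1)²)*(-7 + 36 - 66))*9 = ((-4 + 7²)*(-37))*9 = ((-4 + 49)*(-37))*9 = (45*(-37))*9 = -1665*9 = -14985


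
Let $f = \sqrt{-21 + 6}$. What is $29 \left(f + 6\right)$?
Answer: $174 + 29 i \sqrt{15} \approx 174.0 + 112.32 i$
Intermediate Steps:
$f = i \sqrt{15}$ ($f = \sqrt{-15} = i \sqrt{15} \approx 3.873 i$)
$29 \left(f + 6\right) = 29 \left(i \sqrt{15} + 6\right) = 29 \left(6 + i \sqrt{15}\right) = 174 + 29 i \sqrt{15}$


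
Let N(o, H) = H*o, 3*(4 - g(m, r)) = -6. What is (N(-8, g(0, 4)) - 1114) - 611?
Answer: -1773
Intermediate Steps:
g(m, r) = 6 (g(m, r) = 4 - ⅓*(-6) = 4 + 2 = 6)
(N(-8, g(0, 4)) - 1114) - 611 = (6*(-8) - 1114) - 611 = (-48 - 1114) - 611 = -1162 - 611 = -1773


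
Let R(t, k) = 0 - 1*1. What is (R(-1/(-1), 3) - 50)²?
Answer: 2601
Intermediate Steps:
R(t, k) = -1 (R(t, k) = 0 - 1 = -1)
(R(-1/(-1), 3) - 50)² = (-1 - 50)² = (-51)² = 2601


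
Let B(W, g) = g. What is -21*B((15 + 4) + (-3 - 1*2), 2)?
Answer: -42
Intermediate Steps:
-21*B((15 + 4) + (-3 - 1*2), 2) = -21*2 = -42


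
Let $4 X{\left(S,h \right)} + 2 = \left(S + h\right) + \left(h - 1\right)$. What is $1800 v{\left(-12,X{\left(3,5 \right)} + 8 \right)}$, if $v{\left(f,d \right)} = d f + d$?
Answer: $-207900$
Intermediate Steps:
$X{\left(S,h \right)} = - \frac{3}{4} + \frac{h}{2} + \frac{S}{4}$ ($X{\left(S,h \right)} = - \frac{1}{2} + \frac{\left(S + h\right) + \left(h - 1\right)}{4} = - \frac{1}{2} + \frac{\left(S + h\right) + \left(-1 + h\right)}{4} = - \frac{1}{2} + \frac{-1 + S + 2 h}{4} = - \frac{1}{2} + \left(- \frac{1}{4} + \frac{h}{2} + \frac{S}{4}\right) = - \frac{3}{4} + \frac{h}{2} + \frac{S}{4}$)
$v{\left(f,d \right)} = d + d f$
$1800 v{\left(-12,X{\left(3,5 \right)} + 8 \right)} = 1800 \left(\left(- \frac{3}{4} + \frac{1}{2} \cdot 5 + \frac{1}{4} \cdot 3\right) + 8\right) \left(1 - 12\right) = 1800 \left(\left(- \frac{3}{4} + \frac{5}{2} + \frac{3}{4}\right) + 8\right) \left(-11\right) = 1800 \left(\frac{5}{2} + 8\right) \left(-11\right) = 1800 \cdot \frac{21}{2} \left(-11\right) = 1800 \left(- \frac{231}{2}\right) = -207900$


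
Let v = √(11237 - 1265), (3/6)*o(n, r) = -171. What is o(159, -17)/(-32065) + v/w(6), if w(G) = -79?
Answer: 342/32065 - 6*√277/79 ≈ -1.2534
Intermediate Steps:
o(n, r) = -342 (o(n, r) = 2*(-171) = -342)
v = 6*√277 (v = √9972 = 6*√277 ≈ 99.860)
o(159, -17)/(-32065) + v/w(6) = -342/(-32065) + (6*√277)/(-79) = -342*(-1/32065) + (6*√277)*(-1/79) = 342/32065 - 6*√277/79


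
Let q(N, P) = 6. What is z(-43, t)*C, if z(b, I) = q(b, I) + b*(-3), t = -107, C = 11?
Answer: 1485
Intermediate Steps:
z(b, I) = 6 - 3*b (z(b, I) = 6 + b*(-3) = 6 - 3*b)
z(-43, t)*C = (6 - 3*(-43))*11 = (6 + 129)*11 = 135*11 = 1485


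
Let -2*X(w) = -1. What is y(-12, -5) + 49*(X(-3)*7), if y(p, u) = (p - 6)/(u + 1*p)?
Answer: 5867/34 ≈ 172.56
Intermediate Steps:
X(w) = ½ (X(w) = -½*(-1) = ½)
y(p, u) = (-6 + p)/(p + u) (y(p, u) = (-6 + p)/(u + p) = (-6 + p)/(p + u))
y(-12, -5) + 49*(X(-3)*7) = (-6 - 12)/(-12 - 5) + 49*((½)*7) = -18/(-17) + 49*(7/2) = -1/17*(-18) + 343/2 = 18/17 + 343/2 = 5867/34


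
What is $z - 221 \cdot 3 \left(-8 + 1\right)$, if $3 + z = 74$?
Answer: $4712$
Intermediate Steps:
$z = 71$ ($z = -3 + 74 = 71$)
$z - 221 \cdot 3 \left(-8 + 1\right) = 71 - 221 \cdot 3 \left(-8 + 1\right) = 71 - 221 \cdot 3 \left(-7\right) = 71 - -4641 = 71 + 4641 = 4712$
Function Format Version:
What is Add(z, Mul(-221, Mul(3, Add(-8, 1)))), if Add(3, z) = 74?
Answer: 4712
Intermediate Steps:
z = 71 (z = Add(-3, 74) = 71)
Add(z, Mul(-221, Mul(3, Add(-8, 1)))) = Add(71, Mul(-221, Mul(3, Add(-8, 1)))) = Add(71, Mul(-221, Mul(3, -7))) = Add(71, Mul(-221, -21)) = Add(71, 4641) = 4712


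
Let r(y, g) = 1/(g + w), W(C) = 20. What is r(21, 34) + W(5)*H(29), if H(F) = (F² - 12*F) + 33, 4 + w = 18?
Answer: 504961/48 ≈ 10520.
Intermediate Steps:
w = 14 (w = -4 + 18 = 14)
H(F) = 33 + F² - 12*F
r(y, g) = 1/(14 + g) (r(y, g) = 1/(g + 14) = 1/(14 + g))
r(21, 34) + W(5)*H(29) = 1/(14 + 34) + 20*(33 + 29² - 12*29) = 1/48 + 20*(33 + 841 - 348) = 1/48 + 20*526 = 1/48 + 10520 = 504961/48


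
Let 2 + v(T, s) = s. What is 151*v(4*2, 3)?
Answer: 151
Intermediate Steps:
v(T, s) = -2 + s
151*v(4*2, 3) = 151*(-2 + 3) = 151*1 = 151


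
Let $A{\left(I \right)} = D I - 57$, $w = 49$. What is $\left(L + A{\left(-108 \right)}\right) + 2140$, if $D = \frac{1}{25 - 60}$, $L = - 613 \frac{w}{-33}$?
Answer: $\frac{3460724}{1155} \approx 2996.3$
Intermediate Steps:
$L = \frac{30037}{33}$ ($L = - 613 \frac{49}{-33} = - 613 \cdot 49 \left(- \frac{1}{33}\right) = \left(-613\right) \left(- \frac{49}{33}\right) = \frac{30037}{33} \approx 910.21$)
$D = - \frac{1}{35}$ ($D = \frac{1}{-35} = - \frac{1}{35} \approx -0.028571$)
$A{\left(I \right)} = -57 - \frac{I}{35}$ ($A{\left(I \right)} = - \frac{I}{35} - 57 = -57 - \frac{I}{35}$)
$\left(L + A{\left(-108 \right)}\right) + 2140 = \left(\frac{30037}{33} - \frac{1887}{35}\right) + 2140 = \frac{989024}{1155} + 2140 = \frac{3460724}{1155}$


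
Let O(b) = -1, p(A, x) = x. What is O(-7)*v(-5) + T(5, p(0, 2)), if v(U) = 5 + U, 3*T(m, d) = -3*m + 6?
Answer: -3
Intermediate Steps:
T(m, d) = 2 - m (T(m, d) = (-3*m + 6)/3 = (6 - 3*m)/3 = 2 - m)
O(-7)*v(-5) + T(5, p(0, 2)) = -(5 - 5) + (2 - 1*5) = -1*0 + (2 - 5) = 0 - 3 = -3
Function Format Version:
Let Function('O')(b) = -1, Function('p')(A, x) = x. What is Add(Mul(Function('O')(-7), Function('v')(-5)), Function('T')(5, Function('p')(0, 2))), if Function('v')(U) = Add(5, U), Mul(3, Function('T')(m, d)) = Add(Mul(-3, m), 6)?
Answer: -3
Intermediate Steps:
Function('T')(m, d) = Add(2, Mul(-1, m)) (Function('T')(m, d) = Mul(Rational(1, 3), Add(Mul(-3, m), 6)) = Mul(Rational(1, 3), Add(6, Mul(-3, m))) = Add(2, Mul(-1, m)))
Add(Mul(Function('O')(-7), Function('v')(-5)), Function('T')(5, Function('p')(0, 2))) = Add(Mul(-1, Add(5, -5)), Add(2, Mul(-1, 5))) = Add(Mul(-1, 0), Add(2, -5)) = Add(0, -3) = -3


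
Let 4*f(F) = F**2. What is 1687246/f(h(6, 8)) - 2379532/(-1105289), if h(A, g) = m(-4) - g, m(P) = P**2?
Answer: 932466258303/8842312 ≈ 1.0546e+5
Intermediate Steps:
h(A, g) = 16 - g (h(A, g) = (-4)**2 - g = 16 - g)
f(F) = F**2/4
1687246/f(h(6, 8)) - 2379532/(-1105289) = 1687246/(((16 - 1*8)**2/4)) - 2379532/(-1105289) = 1687246/(((16 - 8)**2/4)) - 2379532*(-1/1105289) = 1687246/(((1/4)*8**2)) + 2379532/1105289 = 1687246/(((1/4)*64)) + 2379532/1105289 = 1687246/16 + 2379532/1105289 = 1687246*(1/16) + 2379532/1105289 = 843623/8 + 2379532/1105289 = 932466258303/8842312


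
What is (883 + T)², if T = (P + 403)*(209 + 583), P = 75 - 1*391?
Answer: 4870225369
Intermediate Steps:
P = -316 (P = 75 - 391 = -316)
T = 68904 (T = (-316 + 403)*(209 + 583) = 87*792 = 68904)
(883 + T)² = (883 + 68904)² = 69787² = 4870225369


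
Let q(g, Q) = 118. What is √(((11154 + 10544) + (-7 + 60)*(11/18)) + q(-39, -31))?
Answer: √786542/6 ≈ 147.81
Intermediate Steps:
√(((11154 + 10544) + (-7 + 60)*(11/18)) + q(-39, -31)) = √(((11154 + 10544) + (-7 + 60)*(11/18)) + 118) = √((21698 + 53*(11*(1/18))) + 118) = √((21698 + 53*(11/18)) + 118) = √((21698 + 583/18) + 118) = √(391147/18 + 118) = √(393271/18) = √786542/6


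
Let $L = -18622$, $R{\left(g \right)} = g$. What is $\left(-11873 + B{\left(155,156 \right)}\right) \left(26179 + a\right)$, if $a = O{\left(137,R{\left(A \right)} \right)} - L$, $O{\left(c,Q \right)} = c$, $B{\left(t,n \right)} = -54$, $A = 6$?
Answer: $-535975526$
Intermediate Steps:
$a = 18759$ ($a = 137 - -18622 = 137 + 18622 = 18759$)
$\left(-11873 + B{\left(155,156 \right)}\right) \left(26179 + a\right) = \left(-11873 - 54\right) \left(26179 + 18759\right) = \left(-11927\right) 44938 = -535975526$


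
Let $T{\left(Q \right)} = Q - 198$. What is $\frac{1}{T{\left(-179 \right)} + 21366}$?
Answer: $\frac{1}{20989} \approx 4.7644 \cdot 10^{-5}$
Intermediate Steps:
$T{\left(Q \right)} = -198 + Q$
$\frac{1}{T{\left(-179 \right)} + 21366} = \frac{1}{\left(-198 - 179\right) + 21366} = \frac{1}{-377 + 21366} = \frac{1}{20989}$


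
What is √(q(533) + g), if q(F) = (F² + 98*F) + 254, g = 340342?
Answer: √676919 ≈ 822.75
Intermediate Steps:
q(F) = 254 + F² + 98*F
√(q(533) + g) = √((254 + 533² + 98*533) + 340342) = √((254 + 284089 + 52234) + 340342) = √(336577 + 340342) = √676919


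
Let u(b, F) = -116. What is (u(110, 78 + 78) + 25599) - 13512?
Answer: 11971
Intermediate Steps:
(u(110, 78 + 78) + 25599) - 13512 = (-116 + 25599) - 13512 = 25483 - 13512 = 11971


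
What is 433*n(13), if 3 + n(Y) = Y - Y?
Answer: -1299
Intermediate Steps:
n(Y) = -3 (n(Y) = -3 + (Y - Y) = -3 + 0 = -3)
433*n(13) = 433*(-3) = -1299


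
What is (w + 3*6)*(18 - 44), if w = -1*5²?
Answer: 182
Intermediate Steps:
w = -25 (w = -1*25 = -25)
(w + 3*6)*(18 - 44) = (-25 + 3*6)*(18 - 44) = (-25 + 18)*(-26) = -7*(-26) = 182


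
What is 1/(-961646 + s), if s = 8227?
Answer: -1/953419 ≈ -1.0489e-6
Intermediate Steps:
1/(-961646 + s) = 1/(-961646 + 8227) = 1/(-953419) = -1/953419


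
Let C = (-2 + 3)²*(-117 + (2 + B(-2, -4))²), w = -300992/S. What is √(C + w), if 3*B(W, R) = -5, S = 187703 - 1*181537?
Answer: 2*I*√3543738935/9249 ≈ 12.873*I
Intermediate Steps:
S = 6166 (S = 187703 - 181537 = 6166)
B(W, R) = -5/3 (B(W, R) = (⅓)*(-5) = -5/3)
w = -150496/3083 (w = -300992/6166 = -300992*1/6166 = -150496/3083 ≈ -48.815)
C = -1052/9 (C = (-2 + 3)²*(-117 + (2 - 5/3)²) = 1²*(-117 + (⅓)²) = 1*(-117 + ⅑) = 1*(-1052/9) = -1052/9 ≈ -116.89)
√(C + w) = √(-1052/9 - 150496/3083) = √(-4597780/27747) = 2*I*√3543738935/9249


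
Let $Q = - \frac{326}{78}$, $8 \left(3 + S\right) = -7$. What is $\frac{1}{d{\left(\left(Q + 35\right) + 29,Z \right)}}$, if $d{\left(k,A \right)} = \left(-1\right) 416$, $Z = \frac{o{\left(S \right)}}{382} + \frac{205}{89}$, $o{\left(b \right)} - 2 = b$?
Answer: $- \frac{1}{416} \approx -0.0024038$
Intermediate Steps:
$S = - \frac{31}{8}$ ($S = -3 + \frac{1}{8} \left(-7\right) = -3 - \frac{7}{8} = - \frac{31}{8} \approx -3.875$)
$o{\left(b \right)} = 2 + b$
$Q = - \frac{163}{39}$ ($Q = \left(-326\right) \frac{1}{78} = - \frac{163}{39} \approx -4.1795$)
$Z = \frac{625145}{271984}$ ($Z = \frac{2 - \frac{31}{8}}{382} + \frac{205}{89} = \left(- \frac{15}{8}\right) \frac{1}{382} + 205 \cdot \frac{1}{89} = - \frac{15}{3056} + \frac{205}{89} = \frac{625145}{271984} \approx 2.2985$)
$d{\left(k,A \right)} = -416$
$\frac{1}{d{\left(\left(Q + 35\right) + 29,Z \right)}} = \frac{1}{-416} = - \frac{1}{416}$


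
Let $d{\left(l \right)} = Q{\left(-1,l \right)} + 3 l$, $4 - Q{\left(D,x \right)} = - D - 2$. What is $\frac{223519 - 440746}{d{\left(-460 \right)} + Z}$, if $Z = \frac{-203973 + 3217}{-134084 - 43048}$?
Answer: $\frac{9619463241}{60838936} \approx 158.11$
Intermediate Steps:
$Z = \frac{50189}{44283}$ ($Z = - \frac{200756}{-177132} = \left(-200756\right) \left(- \frac{1}{177132}\right) = \frac{50189}{44283} \approx 1.1334$)
$Q{\left(D,x \right)} = 6 + D$ ($Q{\left(D,x \right)} = 4 - \left(- D - 2\right) = 4 - \left(-2 - D\right) = 4 + \left(2 + D\right) = 6 + D$)
$d{\left(l \right)} = 5 + 3 l$ ($d{\left(l \right)} = \left(6 - 1\right) + 3 l = 5 + 3 l$)
$\frac{223519 - 440746}{d{\left(-460 \right)} + Z} = \frac{223519 - 440746}{\left(5 + 3 \left(-460\right)\right) + \frac{50189}{44283}} = - \frac{217227}{\left(5 - 1380\right) + \frac{50189}{44283}} = - \frac{217227}{-1375 + \frac{50189}{44283}} = - \frac{217227}{- \frac{60838936}{44283}} = \left(-217227\right) \left(- \frac{44283}{60838936}\right) = \frac{9619463241}{60838936}$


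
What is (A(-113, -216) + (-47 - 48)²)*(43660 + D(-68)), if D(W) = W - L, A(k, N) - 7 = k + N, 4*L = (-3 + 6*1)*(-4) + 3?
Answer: 1517603031/4 ≈ 3.7940e+8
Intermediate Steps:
L = -9/4 (L = ((-3 + 6*1)*(-4) + 3)/4 = ((-3 + 6)*(-4) + 3)/4 = (3*(-4) + 3)/4 = (-12 + 3)/4 = (¼)*(-9) = -9/4 ≈ -2.2500)
A(k, N) = 7 + N + k (A(k, N) = 7 + (k + N) = 7 + (N + k) = 7 + N + k)
D(W) = 9/4 + W (D(W) = W - 1*(-9/4) = W + 9/4 = 9/4 + W)
(A(-113, -216) + (-47 - 48)²)*(43660 + D(-68)) = ((7 - 216 - 113) + (-47 - 48)²)*(43660 + (9/4 - 68)) = (-322 + (-95)²)*(43660 - 263/4) = (-322 + 9025)*(174377/4) = 8703*(174377/4) = 1517603031/4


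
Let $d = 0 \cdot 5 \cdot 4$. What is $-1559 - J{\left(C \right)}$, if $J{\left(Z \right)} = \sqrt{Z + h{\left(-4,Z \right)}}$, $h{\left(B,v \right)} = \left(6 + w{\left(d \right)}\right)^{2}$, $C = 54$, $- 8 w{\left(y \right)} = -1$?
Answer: $-1559 - \frac{\sqrt{5857}}{8} \approx -1568.6$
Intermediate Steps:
$d = 0$ ($d = 0 \cdot 4 = 0$)
$w{\left(y \right)} = \frac{1}{8}$ ($w{\left(y \right)} = \left(- \frac{1}{8}\right) \left(-1\right) = \frac{1}{8}$)
$h{\left(B,v \right)} = \frac{2401}{64}$ ($h{\left(B,v \right)} = \left(6 + \frac{1}{8}\right)^{2} = \left(\frac{49}{8}\right)^{2} = \frac{2401}{64}$)
$J{\left(Z \right)} = \sqrt{\frac{2401}{64} + Z}$ ($J{\left(Z \right)} = \sqrt{Z + \frac{2401}{64}} = \sqrt{\frac{2401}{64} + Z}$)
$-1559 - J{\left(C \right)} = -1559 - \frac{\sqrt{2401 + 64 \cdot 54}}{8} = -1559 - \frac{\sqrt{2401 + 3456}}{8} = -1559 - \frac{\sqrt{5857}}{8}$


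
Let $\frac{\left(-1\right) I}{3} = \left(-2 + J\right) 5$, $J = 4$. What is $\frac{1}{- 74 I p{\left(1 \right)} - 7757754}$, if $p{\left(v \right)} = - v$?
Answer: $- \frac{1}{7759974} \approx -1.2887 \cdot 10^{-7}$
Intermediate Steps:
$I = -30$ ($I = - 3 \left(-2 + 4\right) 5 = - 3 \cdot 2 \cdot 5 = \left(-3\right) 10 = -30$)
$\frac{1}{- 74 I p{\left(1 \right)} - 7757754} = \frac{1}{\left(-74\right) \left(-30\right) \left(\left(-1\right) 1\right) - 7757754} = \frac{1}{2220 \left(-1\right) - 7757754} = \frac{1}{-2220 - 7757754} = \frac{1}{-7759974} = - \frac{1}{7759974}$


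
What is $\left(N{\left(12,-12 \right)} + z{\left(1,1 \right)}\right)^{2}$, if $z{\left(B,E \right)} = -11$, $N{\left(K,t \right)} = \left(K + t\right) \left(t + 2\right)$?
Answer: $121$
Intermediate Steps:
$N{\left(K,t \right)} = \left(2 + t\right) \left(K + t\right)$ ($N{\left(K,t \right)} = \left(K + t\right) \left(2 + t\right) = \left(2 + t\right) \left(K + t\right)$)
$\left(N{\left(12,-12 \right)} + z{\left(1,1 \right)}\right)^{2} = \left(\left(\left(-12\right)^{2} + 2 \cdot 12 + 2 \left(-12\right) + 12 \left(-12\right)\right) - 11\right)^{2} = \left(\left(144 + 24 - 24 - 144\right) - 11\right)^{2} = \left(0 - 11\right)^{2} = \left(-11\right)^{2} = 121$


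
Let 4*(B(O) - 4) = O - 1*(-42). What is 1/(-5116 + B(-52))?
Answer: -2/10229 ≈ -0.00019552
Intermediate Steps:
B(O) = 29/2 + O/4 (B(O) = 4 + (O - 1*(-42))/4 = 4 + (O + 42)/4 = 4 + (42 + O)/4 = 4 + (21/2 + O/4) = 29/2 + O/4)
1/(-5116 + B(-52)) = 1/(-5116 + (29/2 + (¼)*(-52))) = 1/(-5116 + (29/2 - 13)) = 1/(-5116 + 3/2) = 1/(-10229/2) = -2/10229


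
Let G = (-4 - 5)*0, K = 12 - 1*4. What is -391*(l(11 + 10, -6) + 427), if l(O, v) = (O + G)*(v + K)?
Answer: -183379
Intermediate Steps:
K = 8 (K = 12 - 4 = 8)
G = 0 (G = -9*0 = 0)
l(O, v) = O*(8 + v) (l(O, v) = (O + 0)*(v + 8) = O*(8 + v))
-391*(l(11 + 10, -6) + 427) = -391*((11 + 10)*(8 - 6) + 427) = -391*(21*2 + 427) = -391*(42 + 427) = -391*469 = -183379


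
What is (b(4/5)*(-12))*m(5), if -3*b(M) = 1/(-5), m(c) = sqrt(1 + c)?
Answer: -4*sqrt(6)/5 ≈ -1.9596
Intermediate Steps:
b(M) = 1/15 (b(M) = -1/3/(-5) = -1/3*(-1/5) = 1/15)
(b(4/5)*(-12))*m(5) = ((1/15)*(-12))*sqrt(1 + 5) = -4*sqrt(6)/5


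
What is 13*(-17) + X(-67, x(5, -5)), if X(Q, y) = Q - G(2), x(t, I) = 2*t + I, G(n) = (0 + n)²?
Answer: -292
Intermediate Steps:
G(n) = n²
x(t, I) = I + 2*t
X(Q, y) = -4 + Q (X(Q, y) = Q - 1*2² = Q - 1*4 = Q - 4 = -4 + Q)
13*(-17) + X(-67, x(5, -5)) = 13*(-17) + (-4 - 67) = -221 - 71 = -292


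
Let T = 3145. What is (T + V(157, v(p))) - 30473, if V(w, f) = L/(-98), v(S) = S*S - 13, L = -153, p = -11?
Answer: -2677991/98 ≈ -27326.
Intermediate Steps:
v(S) = -13 + S**2 (v(S) = S**2 - 13 = -13 + S**2)
V(w, f) = 153/98 (V(w, f) = -153/(-98) = -153*(-1/98) = 153/98)
(T + V(157, v(p))) - 30473 = (3145 + 153/98) - 30473 = 308363/98 - 30473 = -2677991/98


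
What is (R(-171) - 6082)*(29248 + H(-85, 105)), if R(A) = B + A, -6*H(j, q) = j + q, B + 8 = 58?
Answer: -544214002/3 ≈ -1.8140e+8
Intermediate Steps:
B = 50 (B = -8 + 58 = 50)
H(j, q) = -j/6 - q/6 (H(j, q) = -(j + q)/6 = -j/6 - q/6)
R(A) = 50 + A
(R(-171) - 6082)*(29248 + H(-85, 105)) = ((50 - 171) - 6082)*(29248 + (-⅙*(-85) - ⅙*105)) = (-121 - 6082)*(29248 + (85/6 - 35/2)) = -6203*(29248 - 10/3) = -6203*87734/3 = -544214002/3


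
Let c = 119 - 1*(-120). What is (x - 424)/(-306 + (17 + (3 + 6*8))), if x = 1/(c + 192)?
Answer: 182743/102578 ≈ 1.7815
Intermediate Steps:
c = 239 (c = 119 + 120 = 239)
x = 1/431 (x = 1/(239 + 192) = 1/431 ≈ 0.0023202)
(x - 424)/(-306 + (17 + (3 + 6*8))) = (1/431 - 424)/(-306 + (17 + (3 + 6*8))) = -182743/(431*(-306 + (17 + (3 + 48)))) = -182743/(431*(-306 + (17 + 51))) = -182743/(431*(-306 + 68)) = -182743/431/(-238) = -182743/431*(-1/238) = 182743/102578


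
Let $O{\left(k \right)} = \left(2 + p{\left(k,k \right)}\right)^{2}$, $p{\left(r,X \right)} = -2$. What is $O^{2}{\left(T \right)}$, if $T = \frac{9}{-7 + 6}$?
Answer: $0$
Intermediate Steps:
$T = -9$ ($T = \frac{9}{-1} = 9 \left(-1\right) = -9$)
$O{\left(k \right)} = 0$ ($O{\left(k \right)} = \left(2 - 2\right)^{2} = 0^{2} = 0$)
$O^{2}{\left(T \right)} = 0^{2} = 0$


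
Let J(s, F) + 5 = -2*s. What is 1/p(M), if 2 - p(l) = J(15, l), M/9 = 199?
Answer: 1/37 ≈ 0.027027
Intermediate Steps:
M = 1791 (M = 9*199 = 1791)
J(s, F) = -5 - 2*s
p(l) = 37 (p(l) = 2 - (-5 - 2*15) = 2 - (-5 - 30) = 2 - 1*(-35) = 2 + 35 = 37)
1/p(M) = 1/37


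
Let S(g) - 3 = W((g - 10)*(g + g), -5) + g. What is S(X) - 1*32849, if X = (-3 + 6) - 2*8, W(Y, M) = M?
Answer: -32864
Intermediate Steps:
X = -13 (X = 3 - 16 = -13)
S(g) = -2 + g (S(g) = 3 + (-5 + g) = -2 + g)
S(X) - 1*32849 = (-2 - 13) - 1*32849 = -15 - 32849 = -32864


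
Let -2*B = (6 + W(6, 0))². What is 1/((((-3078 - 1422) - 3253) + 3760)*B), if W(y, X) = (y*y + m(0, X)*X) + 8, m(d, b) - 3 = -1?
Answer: 1/4991250 ≈ 2.0035e-7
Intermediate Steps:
m(d, b) = 2 (m(d, b) = 3 - 1 = 2)
W(y, X) = 8 + y² + 2*X (W(y, X) = (y*y + 2*X) + 8 = (y² + 2*X) + 8 = 8 + y² + 2*X)
B = -1250 (B = -(6 + (8 + 6² + 2*0))²/2 = -(6 + (8 + 36 + 0))²/2 = -(6 + 44)²/2 = -½*50² = -½*2500 = -1250)
1/((((-3078 - 1422) - 3253) + 3760)*B) = 1/((((-3078 - 1422) - 3253) + 3760)*(-1250)) = -1/1250/((-4500 - 3253) + 3760) = -1/1250/(-7753 + 3760) = -1/1250/(-3993) = -1/3993*(-1/1250) = 1/4991250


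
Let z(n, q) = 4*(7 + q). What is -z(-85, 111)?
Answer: -472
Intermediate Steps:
z(n, q) = 28 + 4*q
-z(-85, 111) = -(28 + 4*111) = -(28 + 444) = -1*472 = -472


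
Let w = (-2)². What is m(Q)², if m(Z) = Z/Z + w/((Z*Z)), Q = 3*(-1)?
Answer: 169/81 ≈ 2.0864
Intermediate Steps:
w = 4
Q = -3
m(Z) = 1 + 4/Z² (m(Z) = Z/Z + 4/((Z*Z)) = 1 + 4/(Z²) = 1 + 4/Z²)
m(Q)² = (1 + 4/(-3)²)² = (1 + 4*(⅑))² = (1 + 4/9)² = (13/9)² = 169/81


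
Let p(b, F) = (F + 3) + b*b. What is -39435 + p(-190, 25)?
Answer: -3307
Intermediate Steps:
p(b, F) = 3 + F + b² (p(b, F) = (3 + F) + b² = 3 + F + b²)
-39435 + p(-190, 25) = -39435 + (3 + 25 + (-190)²) = -39435 + (3 + 25 + 36100) = -39435 + 36128 = -3307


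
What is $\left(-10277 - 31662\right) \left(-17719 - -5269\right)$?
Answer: $522140550$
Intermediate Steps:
$\left(-10277 - 31662\right) \left(-17719 - -5269\right) = - 41939 \left(-17719 + 5269\right) = \left(-41939\right) \left(-12450\right) = 522140550$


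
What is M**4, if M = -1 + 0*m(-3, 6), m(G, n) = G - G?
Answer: 1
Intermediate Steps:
m(G, n) = 0
M = -1 (M = -1 + 0*0 = -1 + 0 = -1)
M**4 = (-1)**4 = 1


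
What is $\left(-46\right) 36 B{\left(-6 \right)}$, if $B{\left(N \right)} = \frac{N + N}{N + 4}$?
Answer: $-9936$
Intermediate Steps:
$B{\left(N \right)} = \frac{2 N}{4 + N}$
$\left(-46\right) 36 B{\left(-6 \right)} = \left(-46\right) 36 \cdot 2 \left(-6\right) \frac{1}{4 - 6} = - 1656 \cdot 2 \left(-6\right) \frac{1}{-2} = - 1656 \cdot 2 \left(-6\right) \left(- \frac{1}{2}\right) = \left(-1656\right) 6 = -9936$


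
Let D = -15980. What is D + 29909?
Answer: 13929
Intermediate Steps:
D + 29909 = -15980 + 29909 = 13929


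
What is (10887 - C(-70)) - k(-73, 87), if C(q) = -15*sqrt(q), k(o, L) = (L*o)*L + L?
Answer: 563337 + 15*I*sqrt(70) ≈ 5.6334e+5 + 125.5*I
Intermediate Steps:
k(o, L) = L + o*L**2 (k(o, L) = o*L**2 + L = L + o*L**2)
(10887 - C(-70)) - k(-73, 87) = (10887 - (-15)*sqrt(-70)) - 87*(1 + 87*(-73)) = (10887 - (-15)*I*sqrt(70)) - 87*(1 - 6351) = (10887 - (-15)*I*sqrt(70)) - 87*(-6350) = (10887 + 15*I*sqrt(70)) - 1*(-552450) = (10887 + 15*I*sqrt(70)) + 552450 = 563337 + 15*I*sqrt(70)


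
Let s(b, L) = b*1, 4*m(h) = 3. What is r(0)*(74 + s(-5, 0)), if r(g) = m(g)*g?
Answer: 0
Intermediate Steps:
m(h) = 3/4 (m(h) = (1/4)*3 = 3/4)
r(g) = 3*g/4
s(b, L) = b
r(0)*(74 + s(-5, 0)) = ((3/4)*0)*(74 - 5) = 0*69 = 0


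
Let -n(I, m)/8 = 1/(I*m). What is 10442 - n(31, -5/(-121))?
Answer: 1619478/155 ≈ 10448.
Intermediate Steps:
n(I, m) = -8/(I*m) (n(I, m) = -8*1/(I*m) = -8/(I*m))
10442 - n(31, -5/(-121)) = 10442 - (-8)/(31*((-5/(-121)))) = 10442 - (-8)/(31*((-5*(-1/121)))) = 10442 - (-8)/(31*5/121) = 10442 - (-8)*121/(31*5) = 10442 - 1*(-968/155) = 10442 + 968/155 = 1619478/155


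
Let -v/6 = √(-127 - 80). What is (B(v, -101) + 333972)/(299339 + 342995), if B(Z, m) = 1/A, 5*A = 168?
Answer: 56107301/107912112 ≈ 0.51994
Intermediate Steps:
A = 168/5 (A = (⅕)*168 = 168/5 ≈ 33.600)
v = -18*I*√23 (v = -6*√(-127 - 80) = -18*I*√23 ≈ -86.325*I)
B(Z, m) = 5/168 (B(Z, m) = 1/(168/5) = 5/168)
(B(v, -101) + 333972)/(299339 + 342995) = (5/168 + 333972)/(299339 + 342995) = (56107301/168)/642334 = (56107301/168)*(1/642334) = 56107301/107912112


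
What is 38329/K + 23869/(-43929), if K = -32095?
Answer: -2449830196/1409901255 ≈ -1.7376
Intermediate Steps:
38329/K + 23869/(-43929) = 38329/(-32095) + 23869/(-43929) = 38329*(-1/32095) + 23869*(-1/43929) = -38329/32095 - 23869/43929 = -2449830196/1409901255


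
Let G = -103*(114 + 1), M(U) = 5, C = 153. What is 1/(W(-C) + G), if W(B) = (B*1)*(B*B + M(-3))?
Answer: -1/3594187 ≈ -2.7823e-7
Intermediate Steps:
G = -11845 (G = -103*115 = -11845)
W(B) = B*(5 + B²) (W(B) = (B*1)*(B*B + 5) = B*(B² + 5) = B*(5 + B²))
1/(W(-C) + G) = 1/((-1*153)*(5 + (-1*153)²) - 11845) = 1/(-153*(5 + (-153)²) - 11845) = 1/(-153*(5 + 23409) - 11845) = 1/(-153*23414 - 11845) = 1/(-3582342 - 11845) = 1/(-3594187) = -1/3594187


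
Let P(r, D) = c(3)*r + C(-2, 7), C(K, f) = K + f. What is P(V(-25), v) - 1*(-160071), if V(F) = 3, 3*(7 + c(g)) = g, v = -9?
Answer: 160058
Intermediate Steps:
c(g) = -7 + g/3
P(r, D) = 5 - 6*r (P(r, D) = (-7 + (⅓)*3)*r + (-2 + 7) = (-7 + 1)*r + 5 = -6*r + 5 = 5 - 6*r)
P(V(-25), v) - 1*(-160071) = (5 - 6*3) - 1*(-160071) = (5 - 18) + 160071 = -13 + 160071 = 160058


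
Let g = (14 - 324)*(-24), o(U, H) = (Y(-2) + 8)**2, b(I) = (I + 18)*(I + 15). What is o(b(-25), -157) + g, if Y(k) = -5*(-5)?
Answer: 8529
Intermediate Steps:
Y(k) = 25
b(I) = (15 + I)*(18 + I) (b(I) = (18 + I)*(15 + I) = (15 + I)*(18 + I))
o(U, H) = 1089 (o(U, H) = (25 + 8)**2 = 33**2 = 1089)
g = 7440 (g = -310*(-24) = 7440)
o(b(-25), -157) + g = 1089 + 7440 = 8529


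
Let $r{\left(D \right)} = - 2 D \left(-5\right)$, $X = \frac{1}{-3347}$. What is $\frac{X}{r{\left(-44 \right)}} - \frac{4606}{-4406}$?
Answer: $\frac{3391584243}{3244314040} \approx 1.0454$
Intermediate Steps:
$X = - \frac{1}{3347} \approx -0.00029877$
$r{\left(D \right)} = 10 D$
$\frac{X}{r{\left(-44 \right)}} - \frac{4606}{-4406} = - \frac{1}{3347 \cdot 10 \left(-44\right)} - \frac{4606}{-4406} = - \frac{1}{3347 \left(-440\right)} - - \frac{2303}{2203} = \left(- \frac{1}{3347}\right) \left(- \frac{1}{440}\right) + \frac{2303}{2203} = \frac{1}{1472680} + \frac{2303}{2203} = \frac{3391584243}{3244314040}$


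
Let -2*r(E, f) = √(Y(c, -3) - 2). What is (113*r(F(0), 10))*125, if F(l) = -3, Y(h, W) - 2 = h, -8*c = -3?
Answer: -14125*√6/8 ≈ -4324.9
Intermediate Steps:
c = 3/8 (c = -⅛*(-3) = 3/8 ≈ 0.37500)
Y(h, W) = 2 + h
r(E, f) = -√6/8 (r(E, f) = -√((2 + 3/8) - 2)/2 = -√(19/8 - 2)/2 = -√6/8)
(113*r(F(0), 10))*125 = (113*(-√6/8))*125 = -113*√6/8*125 = -14125*√6/8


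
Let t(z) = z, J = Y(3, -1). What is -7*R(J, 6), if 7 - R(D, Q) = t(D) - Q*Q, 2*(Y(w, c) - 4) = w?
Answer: -525/2 ≈ -262.50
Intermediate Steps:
Y(w, c) = 4 + w/2
J = 11/2 (J = 4 + (½)*3 = 4 + 3/2 = 11/2 ≈ 5.5000)
R(D, Q) = 7 + Q² - D (R(D, Q) = 7 - (D - Q*Q) = 7 - (D - Q²) = 7 + (Q² - D) = 7 + Q² - D)
-7*R(J, 6) = -7*(7 + 6² - 1*11/2) = -7*(7 + 36 - 11/2) = -7*75/2 = -525/2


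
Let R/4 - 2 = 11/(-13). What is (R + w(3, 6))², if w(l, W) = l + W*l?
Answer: 110889/169 ≈ 656.15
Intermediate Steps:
R = 60/13 (R = 8 + 4*(11/(-13)) = 8 + 4*(11*(-1/13)) = 8 + 4*(-11/13) = 8 - 44/13 = 60/13 ≈ 4.6154)
(R + w(3, 6))² = (60/13 + 3*(1 + 6))² = (60/13 + 3*7)² = (60/13 + 21)² = (333/13)² = 110889/169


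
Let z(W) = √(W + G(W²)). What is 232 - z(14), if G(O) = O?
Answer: 232 - √210 ≈ 217.51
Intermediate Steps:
z(W) = √(W + W²)
232 - z(14) = 232 - √(14*(1 + 14)) = 232 - √(14*15) = 232 - √210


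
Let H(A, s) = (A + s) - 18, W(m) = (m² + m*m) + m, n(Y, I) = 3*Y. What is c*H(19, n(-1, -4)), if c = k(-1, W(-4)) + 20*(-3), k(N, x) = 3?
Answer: 114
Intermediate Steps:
W(m) = m + 2*m² (W(m) = (m² + m²) + m = 2*m² + m = m + 2*m²)
H(A, s) = -18 + A + s
c = -57 (c = 3 + 20*(-3) = 3 - 60 = -57)
c*H(19, n(-1, -4)) = -57*(-18 + 19 + 3*(-1)) = -57*(-18 + 19 - 3) = -57*(-2) = 114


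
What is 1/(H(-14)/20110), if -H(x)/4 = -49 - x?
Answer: 2011/14 ≈ 143.64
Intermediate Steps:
H(x) = 196 + 4*x (H(x) = -4*(-49 - x) = 196 + 4*x)
1/(H(-14)/20110) = 1/((196 + 4*(-14))/20110) = 1/((196 - 56)*(1/20110)) = 1/(140*(1/20110)) = 1/(14/2011) = 2011/14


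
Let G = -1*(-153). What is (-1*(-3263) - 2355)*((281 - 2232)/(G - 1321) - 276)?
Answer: -72734659/292 ≈ -2.4909e+5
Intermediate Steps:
G = 153
(-1*(-3263) - 2355)*((281 - 2232)/(G - 1321) - 276) = (-1*(-3263) - 2355)*((281 - 2232)/(153 - 1321) - 276) = (3263 - 2355)*(-1951/(-1168) - 276) = 908*(-1951*(-1/1168) - 276) = 908*(1951/1168 - 276) = 908*(-320417/1168) = -72734659/292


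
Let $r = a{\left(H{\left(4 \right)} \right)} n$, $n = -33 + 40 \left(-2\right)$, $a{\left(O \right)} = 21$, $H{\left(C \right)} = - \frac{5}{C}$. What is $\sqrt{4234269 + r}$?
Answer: $2 \sqrt{1057974} \approx 2057.2$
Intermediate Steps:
$n = -113$ ($n = -33 - 80 = -113$)
$r = -2373$ ($r = 21 \left(-113\right) = -2373$)
$\sqrt{4234269 + r} = \sqrt{4234269 - 2373} = \sqrt{4231896} = 2 \sqrt{1057974}$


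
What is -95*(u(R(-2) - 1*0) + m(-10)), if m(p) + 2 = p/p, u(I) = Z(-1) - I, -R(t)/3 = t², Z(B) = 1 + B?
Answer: -1045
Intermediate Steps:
R(t) = -3*t²
u(I) = -I (u(I) = (1 - 1) - I = 0 - I = -I)
m(p) = -1 (m(p) = -2 + p/p = -2 + 1 = -1)
-95*(u(R(-2) - 1*0) + m(-10)) = -95*(-(-3*(-2)² - 1*0) - 1) = -95*(-(-3*4 + 0) - 1) = -95*(-(-12 + 0) - 1) = -95*(-1*(-12) - 1) = -95*(12 - 1) = -95*11 = -1045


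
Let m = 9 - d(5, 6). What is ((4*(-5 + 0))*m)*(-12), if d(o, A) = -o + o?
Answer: 2160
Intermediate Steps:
d(o, A) = 0
m = 9 (m = 9 - 1*0 = 9 + 0 = 9)
((4*(-5 + 0))*m)*(-12) = ((4*(-5 + 0))*9)*(-12) = ((4*(-5))*9)*(-12) = -20*9*(-12) = -180*(-12) = 2160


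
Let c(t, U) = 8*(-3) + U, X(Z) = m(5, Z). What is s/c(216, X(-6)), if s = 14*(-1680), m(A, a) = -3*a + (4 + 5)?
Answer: -7840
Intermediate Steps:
m(A, a) = 9 - 3*a (m(A, a) = -3*a + 9 = 9 - 3*a)
X(Z) = 9 - 3*Z
c(t, U) = -24 + U
s = -23520
s/c(216, X(-6)) = -23520/(-24 + (9 - 3*(-6))) = -23520/(-24 + (9 + 18)) = -23520/(-24 + 27) = -23520/3 = -23520*⅓ = -7840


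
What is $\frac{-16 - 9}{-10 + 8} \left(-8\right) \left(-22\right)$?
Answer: $2200$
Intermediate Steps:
$\frac{-16 - 9}{-10 + 8} \left(-8\right) \left(-22\right) = - \frac{25}{-2} \left(-8\right) \left(-22\right) = \left(-25\right) \left(- \frac{1}{2}\right) \left(-8\right) \left(-22\right) = \frac{25}{2} \left(-8\right) \left(-22\right) = \left(-100\right) \left(-22\right) = 2200$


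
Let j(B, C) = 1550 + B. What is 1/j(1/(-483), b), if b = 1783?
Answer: 483/748649 ≈ 0.00064516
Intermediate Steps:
1/j(1/(-483), b) = 1/(1550 + 1/(-483)) = 1/(1550 - 1/483) = 1/(748649/483) = 483/748649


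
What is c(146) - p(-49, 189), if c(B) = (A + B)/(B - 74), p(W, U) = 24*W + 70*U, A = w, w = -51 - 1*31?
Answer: -108478/9 ≈ -12053.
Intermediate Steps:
w = -82 (w = -51 - 31 = -82)
A = -82
c(B) = (-82 + B)/(-74 + B) (c(B) = (-82 + B)/(B - 74) = (-82 + B)/(-74 + B))
c(146) - p(-49, 189) = (-82 + 146)/(-74 + 146) - (24*(-49) + 70*189) = 64/72 - (-1176 + 13230) = (1/72)*64 - 1*12054 = 8/9 - 12054 = -108478/9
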